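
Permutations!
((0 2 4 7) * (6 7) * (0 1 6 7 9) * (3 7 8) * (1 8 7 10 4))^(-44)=(0 2 1 6 9)(3 10 4 7 8)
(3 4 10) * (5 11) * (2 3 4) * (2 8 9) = (2 3 8 9)(4 10)(5 11) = [0, 1, 3, 8, 10, 11, 6, 7, 9, 2, 4, 5]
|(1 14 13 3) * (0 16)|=4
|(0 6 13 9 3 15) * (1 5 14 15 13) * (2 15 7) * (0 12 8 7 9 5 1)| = |(0 6)(2 15 12 8 7)(3 13 5 14 9)| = 10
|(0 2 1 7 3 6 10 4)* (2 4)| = 6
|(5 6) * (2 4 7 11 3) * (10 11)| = |(2 4 7 10 11 3)(5 6)| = 6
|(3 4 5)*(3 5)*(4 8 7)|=|(3 8 7 4)|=4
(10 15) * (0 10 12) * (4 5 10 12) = (0 12)(4 5 10 15) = [12, 1, 2, 3, 5, 10, 6, 7, 8, 9, 15, 11, 0, 13, 14, 4]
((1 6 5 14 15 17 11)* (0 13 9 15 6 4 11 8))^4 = (0 17 9)(1 4 11)(5 14 6)(8 15 13)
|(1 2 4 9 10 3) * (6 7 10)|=8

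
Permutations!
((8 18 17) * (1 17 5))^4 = (1 5 18 8 17)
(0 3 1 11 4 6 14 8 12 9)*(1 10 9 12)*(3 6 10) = [6, 11, 2, 3, 10, 5, 14, 7, 1, 0, 9, 4, 12, 13, 8] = (0 6 14 8 1 11 4 10 9)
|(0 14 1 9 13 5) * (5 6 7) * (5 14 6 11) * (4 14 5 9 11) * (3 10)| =|(0 6 7 5)(1 11 9 13 4 14)(3 10)| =12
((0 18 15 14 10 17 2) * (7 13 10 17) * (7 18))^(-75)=(0 14 10)(2 15 13)(7 17 18)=((0 7 13 10 18 15 14 17 2))^(-75)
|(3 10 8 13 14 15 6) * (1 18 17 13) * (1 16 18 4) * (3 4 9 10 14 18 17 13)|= 22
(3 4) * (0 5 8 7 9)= [5, 1, 2, 4, 3, 8, 6, 9, 7, 0]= (0 5 8 7 9)(3 4)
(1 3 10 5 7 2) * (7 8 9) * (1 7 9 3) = (2 7)(3 10 5 8) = [0, 1, 7, 10, 4, 8, 6, 2, 3, 9, 5]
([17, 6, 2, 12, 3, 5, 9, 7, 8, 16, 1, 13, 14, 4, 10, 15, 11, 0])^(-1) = [17, 10, 2, 4, 13, 5, 1, 7, 8, 6, 14, 16, 3, 11, 12, 15, 9, 0]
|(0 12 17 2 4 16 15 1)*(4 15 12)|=8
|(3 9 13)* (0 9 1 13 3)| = |(0 9 3 1 13)| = 5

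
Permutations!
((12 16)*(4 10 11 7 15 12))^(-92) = (4 16 12 15 7 11 10)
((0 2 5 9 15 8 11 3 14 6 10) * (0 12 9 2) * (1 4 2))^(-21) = ((1 4 2 5)(3 14 6 10 12 9 15 8 11))^(-21) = (1 5 2 4)(3 15 10)(6 11 9)(8 12 14)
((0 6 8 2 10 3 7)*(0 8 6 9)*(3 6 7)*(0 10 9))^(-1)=((2 9 10 6 7 8))^(-1)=(2 8 7 6 10 9)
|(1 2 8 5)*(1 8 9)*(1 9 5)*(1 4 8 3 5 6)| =|(9)(1 2 6)(3 5)(4 8)| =6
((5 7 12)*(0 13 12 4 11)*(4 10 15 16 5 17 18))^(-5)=((0 13 12 17 18 4 11)(5 7 10 15 16))^(-5)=(0 12 18 11 13 17 4)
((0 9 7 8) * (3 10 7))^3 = (0 10)(3 8)(7 9)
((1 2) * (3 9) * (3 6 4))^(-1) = (1 2)(3 4 6 9)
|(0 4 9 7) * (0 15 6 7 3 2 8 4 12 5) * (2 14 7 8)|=|(0 12 5)(3 14 7 15 6 8 4 9)|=24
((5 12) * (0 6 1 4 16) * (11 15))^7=((0 6 1 4 16)(5 12)(11 15))^7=(0 1 16 6 4)(5 12)(11 15)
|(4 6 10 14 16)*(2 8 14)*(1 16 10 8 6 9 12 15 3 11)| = 40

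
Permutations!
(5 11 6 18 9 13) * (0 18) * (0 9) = (0 18)(5 11 6 9 13) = [18, 1, 2, 3, 4, 11, 9, 7, 8, 13, 10, 6, 12, 5, 14, 15, 16, 17, 0]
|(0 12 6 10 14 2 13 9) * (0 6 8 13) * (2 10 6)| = |(0 12 8 13 9 2)(10 14)| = 6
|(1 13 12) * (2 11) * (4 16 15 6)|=|(1 13 12)(2 11)(4 16 15 6)|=12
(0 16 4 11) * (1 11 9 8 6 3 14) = (0 16 4 9 8 6 3 14 1 11) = [16, 11, 2, 14, 9, 5, 3, 7, 6, 8, 10, 0, 12, 13, 1, 15, 4]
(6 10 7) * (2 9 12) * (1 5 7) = (1 5 7 6 10)(2 9 12) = [0, 5, 9, 3, 4, 7, 10, 6, 8, 12, 1, 11, 2]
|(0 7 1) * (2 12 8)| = 3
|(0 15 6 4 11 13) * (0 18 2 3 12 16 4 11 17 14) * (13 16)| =40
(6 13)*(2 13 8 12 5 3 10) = (2 13 6 8 12 5 3 10) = [0, 1, 13, 10, 4, 3, 8, 7, 12, 9, 2, 11, 5, 6]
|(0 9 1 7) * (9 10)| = |(0 10 9 1 7)| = 5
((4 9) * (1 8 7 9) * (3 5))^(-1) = ((1 8 7 9 4)(3 5))^(-1) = (1 4 9 7 8)(3 5)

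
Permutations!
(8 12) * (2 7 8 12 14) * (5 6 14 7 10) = (2 10 5 6 14)(7 8) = [0, 1, 10, 3, 4, 6, 14, 8, 7, 9, 5, 11, 12, 13, 2]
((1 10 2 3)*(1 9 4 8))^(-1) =(1 8 4 9 3 2 10)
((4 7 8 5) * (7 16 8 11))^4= ((4 16 8 5)(7 11))^4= (16)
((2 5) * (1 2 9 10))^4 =(1 10 9 5 2)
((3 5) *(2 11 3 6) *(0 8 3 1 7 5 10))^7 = (0 10 3 8)(1 7 5 6 2 11)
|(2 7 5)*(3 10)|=|(2 7 5)(3 10)|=6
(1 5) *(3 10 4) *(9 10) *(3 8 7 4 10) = (10)(1 5)(3 9)(4 8 7) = [0, 5, 2, 9, 8, 1, 6, 4, 7, 3, 10]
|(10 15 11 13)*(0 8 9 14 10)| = 8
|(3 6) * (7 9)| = |(3 6)(7 9)| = 2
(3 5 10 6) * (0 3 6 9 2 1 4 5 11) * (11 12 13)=[3, 4, 1, 12, 5, 10, 6, 7, 8, 2, 9, 0, 13, 11]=(0 3 12 13 11)(1 4 5 10 9 2)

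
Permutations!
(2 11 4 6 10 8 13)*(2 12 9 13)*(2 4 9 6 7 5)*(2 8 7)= (2 11 9 13 12 6 10 7 5 8 4)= [0, 1, 11, 3, 2, 8, 10, 5, 4, 13, 7, 9, 6, 12]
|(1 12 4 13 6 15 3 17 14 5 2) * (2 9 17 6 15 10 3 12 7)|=12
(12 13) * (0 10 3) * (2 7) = (0 10 3)(2 7)(12 13) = [10, 1, 7, 0, 4, 5, 6, 2, 8, 9, 3, 11, 13, 12]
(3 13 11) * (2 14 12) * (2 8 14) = (3 13 11)(8 14 12) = [0, 1, 2, 13, 4, 5, 6, 7, 14, 9, 10, 3, 8, 11, 12]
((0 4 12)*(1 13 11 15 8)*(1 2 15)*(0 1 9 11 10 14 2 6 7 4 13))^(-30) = (0 8)(1 15)(2 12)(4 14)(6 13)(7 10)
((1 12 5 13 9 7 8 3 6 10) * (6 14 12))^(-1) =((1 6 10)(3 14 12 5 13 9 7 8))^(-1) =(1 10 6)(3 8 7 9 13 5 12 14)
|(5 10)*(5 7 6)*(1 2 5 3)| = 7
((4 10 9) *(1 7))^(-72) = ((1 7)(4 10 9))^(-72) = (10)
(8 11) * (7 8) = (7 8 11) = [0, 1, 2, 3, 4, 5, 6, 8, 11, 9, 10, 7]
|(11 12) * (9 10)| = |(9 10)(11 12)| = 2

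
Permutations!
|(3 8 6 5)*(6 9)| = 5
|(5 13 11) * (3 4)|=6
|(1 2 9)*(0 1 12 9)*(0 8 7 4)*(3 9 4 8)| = |(0 1 2 3 9 12 4)(7 8)| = 14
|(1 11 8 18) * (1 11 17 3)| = 3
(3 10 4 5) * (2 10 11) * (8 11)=(2 10 4 5 3 8 11)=[0, 1, 10, 8, 5, 3, 6, 7, 11, 9, 4, 2]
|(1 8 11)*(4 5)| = |(1 8 11)(4 5)| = 6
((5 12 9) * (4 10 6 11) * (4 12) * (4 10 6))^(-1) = ((4 6 11 12 9 5 10))^(-1) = (4 10 5 9 12 11 6)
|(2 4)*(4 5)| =3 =|(2 5 4)|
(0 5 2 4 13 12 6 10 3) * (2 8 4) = (0 5 8 4 13 12 6 10 3) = [5, 1, 2, 0, 13, 8, 10, 7, 4, 9, 3, 11, 6, 12]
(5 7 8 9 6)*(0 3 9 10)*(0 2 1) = (0 3 9 6 5 7 8 10 2 1) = [3, 0, 1, 9, 4, 7, 5, 8, 10, 6, 2]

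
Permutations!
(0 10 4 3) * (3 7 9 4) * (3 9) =(0 10 9 4 7 3) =[10, 1, 2, 0, 7, 5, 6, 3, 8, 4, 9]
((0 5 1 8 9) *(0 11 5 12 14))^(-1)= (0 14 12)(1 5 11 9 8)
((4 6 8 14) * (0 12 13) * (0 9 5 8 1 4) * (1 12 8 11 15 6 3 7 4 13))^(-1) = ((0 8 14)(1 13 9 5 11 15 6 12)(3 7 4))^(-1) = (0 14 8)(1 12 6 15 11 5 9 13)(3 4 7)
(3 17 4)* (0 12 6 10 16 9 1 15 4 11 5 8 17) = (0 12 6 10 16 9 1 15 4 3)(5 8 17 11) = [12, 15, 2, 0, 3, 8, 10, 7, 17, 1, 16, 5, 6, 13, 14, 4, 9, 11]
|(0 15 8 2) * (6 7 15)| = 6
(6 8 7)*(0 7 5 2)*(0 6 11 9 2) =(0 7 11 9 2 6 8 5) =[7, 1, 6, 3, 4, 0, 8, 11, 5, 2, 10, 9]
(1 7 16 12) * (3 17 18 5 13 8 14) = (1 7 16 12)(3 17 18 5 13 8 14) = [0, 7, 2, 17, 4, 13, 6, 16, 14, 9, 10, 11, 1, 8, 3, 15, 12, 18, 5]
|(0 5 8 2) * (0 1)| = 5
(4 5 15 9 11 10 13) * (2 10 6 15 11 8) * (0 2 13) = [2, 1, 10, 3, 5, 11, 15, 7, 13, 8, 0, 6, 12, 4, 14, 9] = (0 2 10)(4 5 11 6 15 9 8 13)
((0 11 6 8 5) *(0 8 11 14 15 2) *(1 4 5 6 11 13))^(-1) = (0 2 15 14)(1 13 6 8 5 4)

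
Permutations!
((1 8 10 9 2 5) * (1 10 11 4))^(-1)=(1 4 11 8)(2 9 10 5)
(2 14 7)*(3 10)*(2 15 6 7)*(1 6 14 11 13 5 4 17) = [0, 6, 11, 10, 17, 4, 7, 15, 8, 9, 3, 13, 12, 5, 2, 14, 16, 1] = (1 6 7 15 14 2 11 13 5 4 17)(3 10)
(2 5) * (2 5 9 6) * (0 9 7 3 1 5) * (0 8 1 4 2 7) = (0 9 6 7 3 4 2)(1 5 8) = [9, 5, 0, 4, 2, 8, 7, 3, 1, 6]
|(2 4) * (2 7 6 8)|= |(2 4 7 6 8)|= 5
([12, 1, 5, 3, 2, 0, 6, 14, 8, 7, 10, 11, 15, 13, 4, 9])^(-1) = [5, 1, 4, 3, 14, 2, 6, 9, 8, 15, 10, 11, 0, 13, 7, 12]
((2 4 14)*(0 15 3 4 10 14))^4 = ((0 15 3 4)(2 10 14))^4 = (15)(2 10 14)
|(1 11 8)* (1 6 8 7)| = 6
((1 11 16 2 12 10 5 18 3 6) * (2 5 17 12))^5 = ((1 11 16 5 18 3 6)(10 17 12))^5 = (1 3 5 11 6 18 16)(10 12 17)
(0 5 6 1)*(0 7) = [5, 7, 2, 3, 4, 6, 1, 0] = (0 5 6 1 7)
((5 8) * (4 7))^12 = (8)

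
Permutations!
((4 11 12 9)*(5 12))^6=((4 11 5 12 9))^6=(4 11 5 12 9)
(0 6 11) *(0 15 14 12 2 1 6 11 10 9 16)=[11, 6, 1, 3, 4, 5, 10, 7, 8, 16, 9, 15, 2, 13, 12, 14, 0]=(0 11 15 14 12 2 1 6 10 9 16)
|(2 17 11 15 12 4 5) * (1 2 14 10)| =10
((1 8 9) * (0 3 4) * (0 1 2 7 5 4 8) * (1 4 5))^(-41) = ((0 3 8 9 2 7 1))^(-41) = (0 3 8 9 2 7 1)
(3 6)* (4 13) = [0, 1, 2, 6, 13, 5, 3, 7, 8, 9, 10, 11, 12, 4] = (3 6)(4 13)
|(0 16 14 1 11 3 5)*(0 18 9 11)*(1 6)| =|(0 16 14 6 1)(3 5 18 9 11)| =5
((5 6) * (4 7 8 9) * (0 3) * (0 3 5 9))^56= (9)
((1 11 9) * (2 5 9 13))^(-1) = ((1 11 13 2 5 9))^(-1) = (1 9 5 2 13 11)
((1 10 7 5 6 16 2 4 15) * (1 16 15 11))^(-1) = (1 11 4 2 16 15 6 5 7 10)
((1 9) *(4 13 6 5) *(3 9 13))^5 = ((1 13 6 5 4 3 9))^5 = (1 3 5 13 9 4 6)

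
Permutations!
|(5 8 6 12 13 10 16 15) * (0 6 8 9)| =9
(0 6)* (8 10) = (0 6)(8 10) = [6, 1, 2, 3, 4, 5, 0, 7, 10, 9, 8]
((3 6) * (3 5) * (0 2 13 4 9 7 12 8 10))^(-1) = (0 10 8 12 7 9 4 13 2)(3 5 6)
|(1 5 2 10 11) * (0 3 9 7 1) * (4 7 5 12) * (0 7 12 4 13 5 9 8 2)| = |(0 3 8 2 10 11 7 1 4 12 13 5)| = 12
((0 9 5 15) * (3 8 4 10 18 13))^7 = ((0 9 5 15)(3 8 4 10 18 13))^7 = (0 15 5 9)(3 8 4 10 18 13)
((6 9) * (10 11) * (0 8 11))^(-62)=(0 11)(8 10)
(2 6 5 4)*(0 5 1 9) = (0 5 4 2 6 1 9) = [5, 9, 6, 3, 2, 4, 1, 7, 8, 0]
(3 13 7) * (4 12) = [0, 1, 2, 13, 12, 5, 6, 3, 8, 9, 10, 11, 4, 7] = (3 13 7)(4 12)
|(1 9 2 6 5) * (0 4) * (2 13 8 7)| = 8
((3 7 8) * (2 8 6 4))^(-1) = ((2 8 3 7 6 4))^(-1) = (2 4 6 7 3 8)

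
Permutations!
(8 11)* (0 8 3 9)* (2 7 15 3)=(0 8 11 2 7 15 3 9)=[8, 1, 7, 9, 4, 5, 6, 15, 11, 0, 10, 2, 12, 13, 14, 3]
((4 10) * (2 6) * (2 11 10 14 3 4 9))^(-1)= ((2 6 11 10 9)(3 4 14))^(-1)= (2 9 10 11 6)(3 14 4)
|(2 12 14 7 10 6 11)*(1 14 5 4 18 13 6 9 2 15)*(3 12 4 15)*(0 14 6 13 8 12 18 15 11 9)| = 12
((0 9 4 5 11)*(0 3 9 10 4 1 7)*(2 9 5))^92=((0 10 4 2 9 1 7)(3 5 11))^92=(0 10 4 2 9 1 7)(3 11 5)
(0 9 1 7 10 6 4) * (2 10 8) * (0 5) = (0 9 1 7 8 2 10 6 4 5) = [9, 7, 10, 3, 5, 0, 4, 8, 2, 1, 6]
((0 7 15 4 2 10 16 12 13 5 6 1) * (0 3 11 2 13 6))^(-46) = (0 15 13)(1 11 10 12)(2 16 6 3)(4 5 7)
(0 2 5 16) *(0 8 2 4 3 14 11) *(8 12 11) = [4, 1, 5, 14, 3, 16, 6, 7, 2, 9, 10, 0, 11, 13, 8, 15, 12] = (0 4 3 14 8 2 5 16 12 11)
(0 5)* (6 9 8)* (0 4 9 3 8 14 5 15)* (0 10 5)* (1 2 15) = (0 1 2 15 10 5 4 9 14)(3 8 6) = [1, 2, 15, 8, 9, 4, 3, 7, 6, 14, 5, 11, 12, 13, 0, 10]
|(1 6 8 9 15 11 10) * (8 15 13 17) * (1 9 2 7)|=11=|(1 6 15 11 10 9 13 17 8 2 7)|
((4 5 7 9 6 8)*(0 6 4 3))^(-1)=(0 3 8 6)(4 9 7 5)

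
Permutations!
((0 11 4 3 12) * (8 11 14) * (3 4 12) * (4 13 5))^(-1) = ((0 14 8 11 12)(4 13 5))^(-1) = (0 12 11 8 14)(4 5 13)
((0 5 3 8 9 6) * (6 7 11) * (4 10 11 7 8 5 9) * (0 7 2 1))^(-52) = ((0 9 8 4 10 11 6 7 2 1)(3 5))^(-52) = (0 2 6 10 8)(1 7 11 4 9)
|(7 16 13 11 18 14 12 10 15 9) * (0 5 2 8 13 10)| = |(0 5 2 8 13 11 18 14 12)(7 16 10 15 9)| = 45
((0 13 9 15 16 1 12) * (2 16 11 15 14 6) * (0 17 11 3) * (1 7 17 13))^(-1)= (0 3 15 11 17 7 16 2 6 14 9 13 12 1)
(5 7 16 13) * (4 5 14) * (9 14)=(4 5 7 16 13 9 14)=[0, 1, 2, 3, 5, 7, 6, 16, 8, 14, 10, 11, 12, 9, 4, 15, 13]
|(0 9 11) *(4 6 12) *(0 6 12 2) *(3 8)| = 10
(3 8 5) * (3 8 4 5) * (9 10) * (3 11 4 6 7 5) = [0, 1, 2, 6, 3, 8, 7, 5, 11, 10, 9, 4] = (3 6 7 5 8 11 4)(9 10)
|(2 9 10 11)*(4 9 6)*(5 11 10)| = |(2 6 4 9 5 11)| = 6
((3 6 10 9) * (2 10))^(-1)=(2 6 3 9 10)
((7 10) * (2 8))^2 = (10)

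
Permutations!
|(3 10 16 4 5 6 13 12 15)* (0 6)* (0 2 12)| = 24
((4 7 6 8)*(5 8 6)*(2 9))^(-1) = ((2 9)(4 7 5 8))^(-1) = (2 9)(4 8 5 7)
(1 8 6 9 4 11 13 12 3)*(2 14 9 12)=[0, 8, 14, 1, 11, 5, 12, 7, 6, 4, 10, 13, 3, 2, 9]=(1 8 6 12 3)(2 14 9 4 11 13)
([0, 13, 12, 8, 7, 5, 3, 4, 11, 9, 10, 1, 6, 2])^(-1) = [0, 11, 13, 6, 7, 5, 12, 4, 3, 9, 10, 8, 2, 1]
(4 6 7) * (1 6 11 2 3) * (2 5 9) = (1 6 7 4 11 5 9 2 3) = [0, 6, 3, 1, 11, 9, 7, 4, 8, 2, 10, 5]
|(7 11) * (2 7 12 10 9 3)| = 7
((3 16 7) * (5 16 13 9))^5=(3 7 16 5 9 13)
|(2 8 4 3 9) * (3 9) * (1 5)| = 4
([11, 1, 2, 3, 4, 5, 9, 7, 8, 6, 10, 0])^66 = (11)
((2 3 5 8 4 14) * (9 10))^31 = (2 3 5 8 4 14)(9 10)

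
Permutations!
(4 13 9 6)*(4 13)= (6 13 9)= [0, 1, 2, 3, 4, 5, 13, 7, 8, 6, 10, 11, 12, 9]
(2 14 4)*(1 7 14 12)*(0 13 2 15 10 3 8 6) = [13, 7, 12, 8, 15, 5, 0, 14, 6, 9, 3, 11, 1, 2, 4, 10] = (0 13 2 12 1 7 14 4 15 10 3 8 6)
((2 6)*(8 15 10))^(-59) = (2 6)(8 15 10)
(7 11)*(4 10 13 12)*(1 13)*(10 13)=(1 10)(4 13 12)(7 11)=[0, 10, 2, 3, 13, 5, 6, 11, 8, 9, 1, 7, 4, 12]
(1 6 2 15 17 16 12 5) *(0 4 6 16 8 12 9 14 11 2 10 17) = [4, 16, 15, 3, 6, 1, 10, 7, 12, 14, 17, 2, 5, 13, 11, 0, 9, 8] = (0 4 6 10 17 8 12 5 1 16 9 14 11 2 15)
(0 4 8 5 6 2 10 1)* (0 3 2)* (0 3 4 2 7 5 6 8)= (0 2 10 1 4)(3 7 5 8 6)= [2, 4, 10, 7, 0, 8, 3, 5, 6, 9, 1]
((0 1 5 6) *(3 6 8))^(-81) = (0 8)(1 3)(5 6)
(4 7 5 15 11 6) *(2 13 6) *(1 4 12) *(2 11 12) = (1 4 7 5 15 12)(2 13 6) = [0, 4, 13, 3, 7, 15, 2, 5, 8, 9, 10, 11, 1, 6, 14, 12]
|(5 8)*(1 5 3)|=4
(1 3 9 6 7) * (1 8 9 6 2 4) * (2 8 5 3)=(1 2 4)(3 6 7 5)(8 9)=[0, 2, 4, 6, 1, 3, 7, 5, 9, 8]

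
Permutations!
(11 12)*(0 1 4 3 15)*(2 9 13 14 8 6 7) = (0 1 4 3 15)(2 9 13 14 8 6 7)(11 12) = [1, 4, 9, 15, 3, 5, 7, 2, 6, 13, 10, 12, 11, 14, 8, 0]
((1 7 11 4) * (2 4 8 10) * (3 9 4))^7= (1 9 2 8 7 4 3 10 11)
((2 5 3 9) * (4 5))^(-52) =(2 3 4 9 5)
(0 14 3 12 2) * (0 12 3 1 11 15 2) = (0 14 1 11 15 2 12) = [14, 11, 12, 3, 4, 5, 6, 7, 8, 9, 10, 15, 0, 13, 1, 2]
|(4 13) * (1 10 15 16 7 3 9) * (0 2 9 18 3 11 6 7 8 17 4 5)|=12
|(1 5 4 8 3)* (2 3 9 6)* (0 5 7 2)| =|(0 5 4 8 9 6)(1 7 2 3)| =12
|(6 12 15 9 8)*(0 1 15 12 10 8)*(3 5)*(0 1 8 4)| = 30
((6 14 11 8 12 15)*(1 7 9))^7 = ((1 7 9)(6 14 11 8 12 15))^7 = (1 7 9)(6 14 11 8 12 15)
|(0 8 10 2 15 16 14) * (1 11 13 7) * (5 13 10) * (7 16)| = |(0 8 5 13 16 14)(1 11 10 2 15 7)| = 6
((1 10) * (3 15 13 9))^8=((1 10)(3 15 13 9))^8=(15)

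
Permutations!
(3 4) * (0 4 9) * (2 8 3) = (0 4 2 8 3 9) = [4, 1, 8, 9, 2, 5, 6, 7, 3, 0]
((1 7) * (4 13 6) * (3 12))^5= ((1 7)(3 12)(4 13 6))^5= (1 7)(3 12)(4 6 13)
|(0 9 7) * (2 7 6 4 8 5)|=8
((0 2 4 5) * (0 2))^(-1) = (2 5 4)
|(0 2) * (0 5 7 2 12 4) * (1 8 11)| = 3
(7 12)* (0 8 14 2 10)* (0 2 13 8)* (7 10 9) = [0, 1, 9, 3, 4, 5, 6, 12, 14, 7, 2, 11, 10, 8, 13] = (2 9 7 12 10)(8 14 13)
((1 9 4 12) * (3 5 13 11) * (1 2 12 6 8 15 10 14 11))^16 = ((1 9 4 6 8 15 10 14 11 3 5 13)(2 12))^16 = (1 8 11)(3 9 15)(4 10 5)(6 14 13)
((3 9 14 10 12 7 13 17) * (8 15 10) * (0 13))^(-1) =(0 7 12 10 15 8 14 9 3 17 13)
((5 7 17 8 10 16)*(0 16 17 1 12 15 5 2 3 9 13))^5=((0 16 2 3 9 13)(1 12 15 5 7)(8 10 17))^5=(0 13 9 3 2 16)(8 17 10)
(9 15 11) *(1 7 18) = (1 7 18)(9 15 11) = [0, 7, 2, 3, 4, 5, 6, 18, 8, 15, 10, 9, 12, 13, 14, 11, 16, 17, 1]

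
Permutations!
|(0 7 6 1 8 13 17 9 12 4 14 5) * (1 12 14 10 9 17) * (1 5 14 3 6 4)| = 12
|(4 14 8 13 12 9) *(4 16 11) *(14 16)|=|(4 16 11)(8 13 12 9 14)|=15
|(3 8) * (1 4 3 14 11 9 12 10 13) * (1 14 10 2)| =11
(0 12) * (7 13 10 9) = [12, 1, 2, 3, 4, 5, 6, 13, 8, 7, 9, 11, 0, 10] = (0 12)(7 13 10 9)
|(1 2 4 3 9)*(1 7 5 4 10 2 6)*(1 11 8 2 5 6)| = 10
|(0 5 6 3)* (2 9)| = |(0 5 6 3)(2 9)| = 4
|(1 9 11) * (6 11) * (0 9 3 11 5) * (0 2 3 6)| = 6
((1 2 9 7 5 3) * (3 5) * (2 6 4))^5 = (1 7 2 6 3 9 4)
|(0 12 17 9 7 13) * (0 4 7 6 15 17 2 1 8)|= 60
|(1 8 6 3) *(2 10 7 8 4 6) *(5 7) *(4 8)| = 9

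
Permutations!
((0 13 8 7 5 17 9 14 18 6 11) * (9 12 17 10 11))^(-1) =((0 13 8 7 5 10 11)(6 9 14 18)(12 17))^(-1) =(0 11 10 5 7 8 13)(6 18 14 9)(12 17)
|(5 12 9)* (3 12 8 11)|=|(3 12 9 5 8 11)|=6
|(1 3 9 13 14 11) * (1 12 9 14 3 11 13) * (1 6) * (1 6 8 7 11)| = 15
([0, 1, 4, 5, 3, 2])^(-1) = [0, 1, 5, 4, 2, 3]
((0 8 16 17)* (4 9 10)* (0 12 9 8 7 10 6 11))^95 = (0 12 4 11 17 10 6 16 7 9 8)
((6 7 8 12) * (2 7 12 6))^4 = ((2 7 8 6 12))^4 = (2 12 6 8 7)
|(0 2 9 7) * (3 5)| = |(0 2 9 7)(3 5)| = 4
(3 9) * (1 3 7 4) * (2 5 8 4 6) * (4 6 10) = (1 3 9 7 10 4)(2 5 8 6) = [0, 3, 5, 9, 1, 8, 2, 10, 6, 7, 4]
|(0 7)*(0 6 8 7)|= 3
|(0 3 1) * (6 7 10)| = 3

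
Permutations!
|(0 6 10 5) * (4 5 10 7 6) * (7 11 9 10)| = 15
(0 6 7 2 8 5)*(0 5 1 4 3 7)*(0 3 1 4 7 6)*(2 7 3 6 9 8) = (1 3 9 8 4) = [0, 3, 2, 9, 1, 5, 6, 7, 4, 8]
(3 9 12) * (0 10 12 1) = (0 10 12 3 9 1) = [10, 0, 2, 9, 4, 5, 6, 7, 8, 1, 12, 11, 3]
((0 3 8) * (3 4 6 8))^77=((0 4 6 8))^77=(0 4 6 8)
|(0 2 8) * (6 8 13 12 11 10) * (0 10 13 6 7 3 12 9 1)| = |(0 2 6 8 10 7 3 12 11 13 9 1)| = 12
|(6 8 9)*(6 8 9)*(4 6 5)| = 5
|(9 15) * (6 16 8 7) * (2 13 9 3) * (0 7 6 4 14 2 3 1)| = 9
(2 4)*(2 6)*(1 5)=[0, 5, 4, 3, 6, 1, 2]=(1 5)(2 4 6)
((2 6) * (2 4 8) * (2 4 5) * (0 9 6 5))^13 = ((0 9 6)(2 5)(4 8))^13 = (0 9 6)(2 5)(4 8)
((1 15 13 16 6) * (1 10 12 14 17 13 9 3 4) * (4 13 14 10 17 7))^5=(1 16 4 13 7 3 14 9 17 15 6)(10 12)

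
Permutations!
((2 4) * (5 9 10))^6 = ((2 4)(5 9 10))^6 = (10)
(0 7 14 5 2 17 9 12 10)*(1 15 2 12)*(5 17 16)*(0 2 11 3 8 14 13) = (0 7 13)(1 15 11 3 8 14 17 9)(2 16 5 12 10) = [7, 15, 16, 8, 4, 12, 6, 13, 14, 1, 2, 3, 10, 0, 17, 11, 5, 9]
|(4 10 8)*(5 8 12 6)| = 6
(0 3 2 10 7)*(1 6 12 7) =(0 3 2 10 1 6 12 7) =[3, 6, 10, 2, 4, 5, 12, 0, 8, 9, 1, 11, 7]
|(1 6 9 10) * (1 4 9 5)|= |(1 6 5)(4 9 10)|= 3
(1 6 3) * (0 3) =(0 3 1 6) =[3, 6, 2, 1, 4, 5, 0]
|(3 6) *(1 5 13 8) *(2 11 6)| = |(1 5 13 8)(2 11 6 3)| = 4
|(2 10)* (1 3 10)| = |(1 3 10 2)| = 4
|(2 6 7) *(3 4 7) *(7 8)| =6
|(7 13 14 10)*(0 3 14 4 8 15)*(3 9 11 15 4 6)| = |(0 9 11 15)(3 14 10 7 13 6)(4 8)| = 12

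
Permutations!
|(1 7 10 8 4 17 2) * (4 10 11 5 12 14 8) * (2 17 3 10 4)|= |(17)(1 7 11 5 12 14 8 4 3 10 2)|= 11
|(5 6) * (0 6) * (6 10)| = |(0 10 6 5)| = 4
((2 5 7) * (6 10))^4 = (10)(2 5 7)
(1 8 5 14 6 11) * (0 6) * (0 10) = (0 6 11 1 8 5 14 10) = [6, 8, 2, 3, 4, 14, 11, 7, 5, 9, 0, 1, 12, 13, 10]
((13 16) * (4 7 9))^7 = (4 7 9)(13 16)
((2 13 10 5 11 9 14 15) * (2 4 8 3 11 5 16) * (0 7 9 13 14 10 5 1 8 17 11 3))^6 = ((0 7 9 10 16 2 14 15 4 17 11 13 5 1 8))^6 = (0 14 5 10 17)(1 16 11 7 15)(2 13 9 4 8)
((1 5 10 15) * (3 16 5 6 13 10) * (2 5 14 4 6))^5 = ((1 2 5 3 16 14 4 6 13 10 15))^5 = (1 14 15 16 10 3 13 5 6 2 4)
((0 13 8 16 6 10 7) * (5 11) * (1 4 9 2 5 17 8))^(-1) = (0 7 10 6 16 8 17 11 5 2 9 4 1 13)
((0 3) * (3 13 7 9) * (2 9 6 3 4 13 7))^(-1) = ((0 7 6 3)(2 9 4 13))^(-1) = (0 3 6 7)(2 13 4 9)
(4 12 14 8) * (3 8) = [0, 1, 2, 8, 12, 5, 6, 7, 4, 9, 10, 11, 14, 13, 3] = (3 8 4 12 14)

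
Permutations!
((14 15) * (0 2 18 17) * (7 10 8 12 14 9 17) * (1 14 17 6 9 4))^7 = (0 17 12 8 10 7 18 2)(1 4 15 14)(6 9)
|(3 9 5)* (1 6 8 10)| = |(1 6 8 10)(3 9 5)| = 12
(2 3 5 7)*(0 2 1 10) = [2, 10, 3, 5, 4, 7, 6, 1, 8, 9, 0] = (0 2 3 5 7 1 10)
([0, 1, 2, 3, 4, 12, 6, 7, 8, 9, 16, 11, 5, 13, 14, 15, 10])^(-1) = [0, 1, 2, 3, 4, 12, 6, 7, 8, 9, 16, 11, 5, 13, 14, 15, 10]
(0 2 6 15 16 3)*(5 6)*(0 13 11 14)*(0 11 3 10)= [2, 1, 5, 13, 4, 6, 15, 7, 8, 9, 0, 14, 12, 3, 11, 16, 10]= (0 2 5 6 15 16 10)(3 13)(11 14)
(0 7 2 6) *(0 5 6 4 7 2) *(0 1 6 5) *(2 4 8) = (0 4 7 1 6)(2 8) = [4, 6, 8, 3, 7, 5, 0, 1, 2]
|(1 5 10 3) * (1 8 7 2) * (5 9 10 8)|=|(1 9 10 3 5 8 7 2)|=8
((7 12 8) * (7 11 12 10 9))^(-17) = (7 10 9)(8 11 12)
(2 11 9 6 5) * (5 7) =(2 11 9 6 7 5) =[0, 1, 11, 3, 4, 2, 7, 5, 8, 6, 10, 9]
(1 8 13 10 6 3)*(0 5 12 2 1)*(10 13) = (13)(0 5 12 2 1 8 10 6 3) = [5, 8, 1, 0, 4, 12, 3, 7, 10, 9, 6, 11, 2, 13]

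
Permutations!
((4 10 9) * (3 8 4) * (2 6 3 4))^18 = (10)(2 3)(6 8)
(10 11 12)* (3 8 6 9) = (3 8 6 9)(10 11 12) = [0, 1, 2, 8, 4, 5, 9, 7, 6, 3, 11, 12, 10]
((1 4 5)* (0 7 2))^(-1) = (0 2 7)(1 5 4)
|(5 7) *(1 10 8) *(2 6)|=6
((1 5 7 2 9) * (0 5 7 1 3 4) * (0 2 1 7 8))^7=((0 5 7 1 8)(2 9 3 4))^7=(0 7 8 5 1)(2 4 3 9)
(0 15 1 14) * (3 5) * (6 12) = [15, 14, 2, 5, 4, 3, 12, 7, 8, 9, 10, 11, 6, 13, 0, 1] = (0 15 1 14)(3 5)(6 12)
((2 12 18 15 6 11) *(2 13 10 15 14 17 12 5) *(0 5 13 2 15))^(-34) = (0 13 11 15)(2 6 5 10)(12 14)(17 18)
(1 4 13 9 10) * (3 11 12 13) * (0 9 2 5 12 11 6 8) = (0 9 10 1 4 3 6 8)(2 5 12 13) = [9, 4, 5, 6, 3, 12, 8, 7, 0, 10, 1, 11, 13, 2]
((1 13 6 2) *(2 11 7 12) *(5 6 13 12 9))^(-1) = ((13)(1 12 2)(5 6 11 7 9))^(-1) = (13)(1 2 12)(5 9 7 11 6)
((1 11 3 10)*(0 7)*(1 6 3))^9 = (0 7)(1 11) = ((0 7)(1 11)(3 10 6))^9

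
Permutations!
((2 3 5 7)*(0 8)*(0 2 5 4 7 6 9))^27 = (9)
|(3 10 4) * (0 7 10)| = 5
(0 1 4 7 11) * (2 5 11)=[1, 4, 5, 3, 7, 11, 6, 2, 8, 9, 10, 0]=(0 1 4 7 2 5 11)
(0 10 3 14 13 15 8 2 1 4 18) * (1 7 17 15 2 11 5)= (0 10 3 14 13 2 7 17 15 8 11 5 1 4 18)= [10, 4, 7, 14, 18, 1, 6, 17, 11, 9, 3, 5, 12, 2, 13, 8, 16, 15, 0]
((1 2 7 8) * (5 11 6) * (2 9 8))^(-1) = (1 8 9)(2 7)(5 6 11) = ((1 9 8)(2 7)(5 11 6))^(-1)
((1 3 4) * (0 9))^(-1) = ((0 9)(1 3 4))^(-1) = (0 9)(1 4 3)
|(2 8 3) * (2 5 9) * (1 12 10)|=|(1 12 10)(2 8 3 5 9)|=15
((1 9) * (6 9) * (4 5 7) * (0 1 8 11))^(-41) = (0 1 6 9 8 11)(4 5 7)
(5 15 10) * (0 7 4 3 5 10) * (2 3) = (0 7 4 2 3 5 15) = [7, 1, 3, 5, 2, 15, 6, 4, 8, 9, 10, 11, 12, 13, 14, 0]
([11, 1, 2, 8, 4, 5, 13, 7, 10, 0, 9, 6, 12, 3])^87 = (0 9 10 8 3 13 6 11)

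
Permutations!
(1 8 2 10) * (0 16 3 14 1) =(0 16 3 14 1 8 2 10) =[16, 8, 10, 14, 4, 5, 6, 7, 2, 9, 0, 11, 12, 13, 1, 15, 3]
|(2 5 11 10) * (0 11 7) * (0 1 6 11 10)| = 8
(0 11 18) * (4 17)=(0 11 18)(4 17)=[11, 1, 2, 3, 17, 5, 6, 7, 8, 9, 10, 18, 12, 13, 14, 15, 16, 4, 0]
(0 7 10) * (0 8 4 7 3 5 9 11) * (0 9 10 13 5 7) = (0 3 7 13 5 10 8 4)(9 11) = [3, 1, 2, 7, 0, 10, 6, 13, 4, 11, 8, 9, 12, 5]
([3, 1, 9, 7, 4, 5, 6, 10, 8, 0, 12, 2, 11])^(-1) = [9, 1, 11, 0, 4, 5, 6, 3, 8, 2, 7, 12, 10]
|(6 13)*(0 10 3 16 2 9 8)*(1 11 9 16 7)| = 8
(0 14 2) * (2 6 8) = (0 14 6 8 2) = [14, 1, 0, 3, 4, 5, 8, 7, 2, 9, 10, 11, 12, 13, 6]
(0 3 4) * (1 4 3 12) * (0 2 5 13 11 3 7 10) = (0 12 1 4 2 5 13 11 3 7 10) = [12, 4, 5, 7, 2, 13, 6, 10, 8, 9, 0, 3, 1, 11]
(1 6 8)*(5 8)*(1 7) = (1 6 5 8 7) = [0, 6, 2, 3, 4, 8, 5, 1, 7]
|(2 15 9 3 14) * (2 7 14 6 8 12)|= |(2 15 9 3 6 8 12)(7 14)|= 14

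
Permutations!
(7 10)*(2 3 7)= (2 3 7 10)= [0, 1, 3, 7, 4, 5, 6, 10, 8, 9, 2]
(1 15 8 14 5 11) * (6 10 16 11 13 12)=[0, 15, 2, 3, 4, 13, 10, 7, 14, 9, 16, 1, 6, 12, 5, 8, 11]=(1 15 8 14 5 13 12 6 10 16 11)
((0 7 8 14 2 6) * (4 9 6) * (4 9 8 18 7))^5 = (0 9 14 4 6 2 8)(7 18)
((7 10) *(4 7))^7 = (4 7 10)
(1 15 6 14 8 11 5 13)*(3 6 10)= [0, 15, 2, 6, 4, 13, 14, 7, 11, 9, 3, 5, 12, 1, 8, 10]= (1 15 10 3 6 14 8 11 5 13)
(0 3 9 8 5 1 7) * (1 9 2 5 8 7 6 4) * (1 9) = [3, 6, 5, 2, 9, 1, 4, 0, 8, 7] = (0 3 2 5 1 6 4 9 7)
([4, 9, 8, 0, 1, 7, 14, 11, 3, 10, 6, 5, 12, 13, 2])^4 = (0 10 8 1 14)(2 4 6 3 9)(5 7 11)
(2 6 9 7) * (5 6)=(2 5 6 9 7)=[0, 1, 5, 3, 4, 6, 9, 2, 8, 7]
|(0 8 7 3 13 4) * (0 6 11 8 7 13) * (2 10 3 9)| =|(0 7 9 2 10 3)(4 6 11 8 13)| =30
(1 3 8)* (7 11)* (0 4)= [4, 3, 2, 8, 0, 5, 6, 11, 1, 9, 10, 7]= (0 4)(1 3 8)(7 11)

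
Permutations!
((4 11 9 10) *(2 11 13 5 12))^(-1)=((2 11 9 10 4 13 5 12))^(-1)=(2 12 5 13 4 10 9 11)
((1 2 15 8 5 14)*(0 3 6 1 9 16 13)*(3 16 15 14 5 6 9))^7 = ((0 16 13)(1 2 14 3 9 15 8 6))^7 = (0 16 13)(1 6 8 15 9 3 14 2)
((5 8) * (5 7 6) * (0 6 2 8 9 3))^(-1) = (0 3 9 5 6)(2 7 8)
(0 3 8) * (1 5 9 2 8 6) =[3, 5, 8, 6, 4, 9, 1, 7, 0, 2] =(0 3 6 1 5 9 2 8)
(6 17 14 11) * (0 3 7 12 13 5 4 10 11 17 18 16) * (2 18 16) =(0 3 7 12 13 5 4 10 11 6 16)(2 18)(14 17) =[3, 1, 18, 7, 10, 4, 16, 12, 8, 9, 11, 6, 13, 5, 17, 15, 0, 14, 2]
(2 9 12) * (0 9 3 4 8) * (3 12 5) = (0 9 5 3 4 8)(2 12) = [9, 1, 12, 4, 8, 3, 6, 7, 0, 5, 10, 11, 2]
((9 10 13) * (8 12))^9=(13)(8 12)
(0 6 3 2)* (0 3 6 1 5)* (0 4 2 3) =(6)(0 1 5 4 2) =[1, 5, 0, 3, 2, 4, 6]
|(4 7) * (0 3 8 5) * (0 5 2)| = 4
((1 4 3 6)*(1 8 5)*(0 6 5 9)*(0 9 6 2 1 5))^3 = (9)(0 4 2 3 1)(6 8)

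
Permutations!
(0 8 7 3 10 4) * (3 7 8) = (0 3 10 4) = [3, 1, 2, 10, 0, 5, 6, 7, 8, 9, 4]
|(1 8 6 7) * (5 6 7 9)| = 3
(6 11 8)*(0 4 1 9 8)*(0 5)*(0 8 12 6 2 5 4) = (1 9 12 6 11 4)(2 5 8) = [0, 9, 5, 3, 1, 8, 11, 7, 2, 12, 10, 4, 6]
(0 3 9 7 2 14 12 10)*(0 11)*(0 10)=(0 3 9 7 2 14 12)(10 11)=[3, 1, 14, 9, 4, 5, 6, 2, 8, 7, 11, 10, 0, 13, 12]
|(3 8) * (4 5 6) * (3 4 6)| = |(3 8 4 5)| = 4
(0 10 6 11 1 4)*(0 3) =(0 10 6 11 1 4 3) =[10, 4, 2, 0, 3, 5, 11, 7, 8, 9, 6, 1]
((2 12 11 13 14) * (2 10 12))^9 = ((10 12 11 13 14))^9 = (10 14 13 11 12)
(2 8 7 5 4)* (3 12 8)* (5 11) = [0, 1, 3, 12, 2, 4, 6, 11, 7, 9, 10, 5, 8] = (2 3 12 8 7 11 5 4)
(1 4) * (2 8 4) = (1 2 8 4) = [0, 2, 8, 3, 1, 5, 6, 7, 4]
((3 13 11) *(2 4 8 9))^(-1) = (2 9 8 4)(3 11 13)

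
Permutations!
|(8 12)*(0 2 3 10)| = 4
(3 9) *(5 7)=(3 9)(5 7)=[0, 1, 2, 9, 4, 7, 6, 5, 8, 3]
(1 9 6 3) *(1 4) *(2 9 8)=(1 8 2 9 6 3 4)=[0, 8, 9, 4, 1, 5, 3, 7, 2, 6]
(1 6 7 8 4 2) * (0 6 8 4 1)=(0 6 7 4 2)(1 8)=[6, 8, 0, 3, 2, 5, 7, 4, 1]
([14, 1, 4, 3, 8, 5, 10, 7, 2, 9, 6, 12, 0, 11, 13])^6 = [14, 1, 2, 3, 4, 5, 6, 7, 8, 9, 10, 12, 0, 11, 13]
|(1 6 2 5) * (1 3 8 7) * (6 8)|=|(1 8 7)(2 5 3 6)|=12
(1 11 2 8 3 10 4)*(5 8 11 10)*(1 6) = (1 10 4 6)(2 11)(3 5 8) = [0, 10, 11, 5, 6, 8, 1, 7, 3, 9, 4, 2]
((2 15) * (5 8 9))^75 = (2 15) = ((2 15)(5 8 9))^75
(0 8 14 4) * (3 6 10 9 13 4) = [8, 1, 2, 6, 0, 5, 10, 7, 14, 13, 9, 11, 12, 4, 3] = (0 8 14 3 6 10 9 13 4)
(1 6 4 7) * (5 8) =[0, 6, 2, 3, 7, 8, 4, 1, 5] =(1 6 4 7)(5 8)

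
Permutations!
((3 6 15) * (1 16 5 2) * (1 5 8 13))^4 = (16)(3 6 15)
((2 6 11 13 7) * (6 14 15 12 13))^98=(2 15 13)(7 14 12)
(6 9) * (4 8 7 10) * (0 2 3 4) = (0 2 3 4 8 7 10)(6 9) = [2, 1, 3, 4, 8, 5, 9, 10, 7, 6, 0]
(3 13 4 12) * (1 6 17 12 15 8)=[0, 6, 2, 13, 15, 5, 17, 7, 1, 9, 10, 11, 3, 4, 14, 8, 16, 12]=(1 6 17 12 3 13 4 15 8)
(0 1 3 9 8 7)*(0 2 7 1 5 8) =(0 5 8 1 3 9)(2 7) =[5, 3, 7, 9, 4, 8, 6, 2, 1, 0]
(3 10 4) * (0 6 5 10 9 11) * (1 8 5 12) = (0 6 12 1 8 5 10 4 3 9 11) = [6, 8, 2, 9, 3, 10, 12, 7, 5, 11, 4, 0, 1]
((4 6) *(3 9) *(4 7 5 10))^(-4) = ((3 9)(4 6 7 5 10))^(-4) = (4 6 7 5 10)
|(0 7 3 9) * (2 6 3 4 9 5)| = 4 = |(0 7 4 9)(2 6 3 5)|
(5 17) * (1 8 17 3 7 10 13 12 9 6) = (1 8 17 5 3 7 10 13 12 9 6) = [0, 8, 2, 7, 4, 3, 1, 10, 17, 6, 13, 11, 9, 12, 14, 15, 16, 5]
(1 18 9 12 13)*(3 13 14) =[0, 18, 2, 13, 4, 5, 6, 7, 8, 12, 10, 11, 14, 1, 3, 15, 16, 17, 9] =(1 18 9 12 14 3 13)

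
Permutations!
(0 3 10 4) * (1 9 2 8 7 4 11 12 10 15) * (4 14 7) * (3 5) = (0 5 3 15 1 9 2 8 4)(7 14)(10 11 12) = [5, 9, 8, 15, 0, 3, 6, 14, 4, 2, 11, 12, 10, 13, 7, 1]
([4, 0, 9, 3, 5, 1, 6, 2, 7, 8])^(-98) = (0 5)(1 4)(2 8)(7 9)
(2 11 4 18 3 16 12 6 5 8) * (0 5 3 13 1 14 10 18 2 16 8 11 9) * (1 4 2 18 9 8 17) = (0 5 11 2 8 16 12 6 3 17 1 14 10 9)(4 18 13) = [5, 14, 8, 17, 18, 11, 3, 7, 16, 0, 9, 2, 6, 4, 10, 15, 12, 1, 13]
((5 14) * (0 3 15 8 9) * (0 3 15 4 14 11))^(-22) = ((0 15 8 9 3 4 14 5 11))^(-22) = (0 4 15 14 8 5 9 11 3)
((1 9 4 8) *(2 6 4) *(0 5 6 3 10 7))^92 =(0 8 3 5 1 10 6 9 7 4 2)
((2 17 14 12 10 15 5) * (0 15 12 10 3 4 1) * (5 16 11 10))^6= ((0 15 16 11 10 12 3 4 1)(2 17 14 5))^6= (0 3 11)(1 12 16)(2 14)(4 10 15)(5 17)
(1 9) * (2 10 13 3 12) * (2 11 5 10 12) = (1 9)(2 12 11 5 10 13 3) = [0, 9, 12, 2, 4, 10, 6, 7, 8, 1, 13, 5, 11, 3]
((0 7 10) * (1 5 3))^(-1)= ((0 7 10)(1 5 3))^(-1)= (0 10 7)(1 3 5)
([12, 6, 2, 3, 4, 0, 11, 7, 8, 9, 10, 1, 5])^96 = [0, 1, 2, 3, 4, 5, 6, 7, 8, 9, 10, 11, 12]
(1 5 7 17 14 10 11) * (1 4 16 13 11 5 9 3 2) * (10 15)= (1 9 3 2)(4 16 13 11)(5 7 17 14 15 10)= [0, 9, 1, 2, 16, 7, 6, 17, 8, 3, 5, 4, 12, 11, 15, 10, 13, 14]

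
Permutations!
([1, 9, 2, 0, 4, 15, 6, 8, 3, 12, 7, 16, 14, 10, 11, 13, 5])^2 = [9, 12, 2, 1, 4, 13, 6, 3, 0, 14, 8, 5, 11, 7, 16, 10, 15]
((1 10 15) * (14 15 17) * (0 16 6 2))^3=(0 2 6 16)(1 14 10 15 17)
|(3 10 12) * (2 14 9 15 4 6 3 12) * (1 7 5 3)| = 11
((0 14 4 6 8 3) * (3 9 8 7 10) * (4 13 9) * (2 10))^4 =((0 14 13 9 8 4 6 7 2 10 3))^4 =(0 8 2 14 4 10 13 6 3 9 7)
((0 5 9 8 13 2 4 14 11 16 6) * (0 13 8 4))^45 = (0 11)(2 14)(4 13)(5 16)(6 9)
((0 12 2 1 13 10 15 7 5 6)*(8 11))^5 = ((0 12 2 1 13 10 15 7 5 6)(8 11))^5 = (0 10)(1 5)(2 7)(6 13)(8 11)(12 15)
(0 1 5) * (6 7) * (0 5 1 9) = (0 9)(6 7) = [9, 1, 2, 3, 4, 5, 7, 6, 8, 0]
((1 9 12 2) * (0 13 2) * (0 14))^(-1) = (0 14 12 9 1 2 13)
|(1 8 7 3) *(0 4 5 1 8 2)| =15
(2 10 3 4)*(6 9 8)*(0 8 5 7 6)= (0 8)(2 10 3 4)(5 7 6 9)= [8, 1, 10, 4, 2, 7, 9, 6, 0, 5, 3]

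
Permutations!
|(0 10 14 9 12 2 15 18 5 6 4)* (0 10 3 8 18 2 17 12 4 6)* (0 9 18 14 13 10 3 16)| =|(0 16)(2 15)(3 8 14 18 5 9 4)(10 13)(12 17)| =14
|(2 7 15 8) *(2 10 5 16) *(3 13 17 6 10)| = 11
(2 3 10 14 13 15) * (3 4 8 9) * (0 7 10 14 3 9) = (0 7 10 3 14 13 15 2 4 8) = [7, 1, 4, 14, 8, 5, 6, 10, 0, 9, 3, 11, 12, 15, 13, 2]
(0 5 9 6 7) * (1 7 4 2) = (0 5 9 6 4 2 1 7) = [5, 7, 1, 3, 2, 9, 4, 0, 8, 6]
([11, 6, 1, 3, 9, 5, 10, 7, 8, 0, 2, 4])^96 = (11)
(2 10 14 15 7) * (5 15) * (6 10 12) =[0, 1, 12, 3, 4, 15, 10, 2, 8, 9, 14, 11, 6, 13, 5, 7] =(2 12 6 10 14 5 15 7)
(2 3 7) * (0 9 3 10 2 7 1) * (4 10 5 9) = (0 4 10 2 5 9 3 1) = [4, 0, 5, 1, 10, 9, 6, 7, 8, 3, 2]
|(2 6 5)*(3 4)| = 6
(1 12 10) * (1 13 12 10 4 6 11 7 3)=[0, 10, 2, 1, 6, 5, 11, 3, 8, 9, 13, 7, 4, 12]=(1 10 13 12 4 6 11 7 3)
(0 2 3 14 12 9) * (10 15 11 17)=(0 2 3 14 12 9)(10 15 11 17)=[2, 1, 3, 14, 4, 5, 6, 7, 8, 0, 15, 17, 9, 13, 12, 11, 16, 10]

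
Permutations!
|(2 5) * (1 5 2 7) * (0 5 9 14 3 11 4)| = 9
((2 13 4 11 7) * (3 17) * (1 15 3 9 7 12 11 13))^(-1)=(1 2 7 9 17 3 15)(4 13)(11 12)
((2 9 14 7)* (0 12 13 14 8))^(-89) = ((0 12 13 14 7 2 9 8))^(-89) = (0 8 9 2 7 14 13 12)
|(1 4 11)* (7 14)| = 6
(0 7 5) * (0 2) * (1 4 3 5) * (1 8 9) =(0 7 8 9 1 4 3 5 2) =[7, 4, 0, 5, 3, 2, 6, 8, 9, 1]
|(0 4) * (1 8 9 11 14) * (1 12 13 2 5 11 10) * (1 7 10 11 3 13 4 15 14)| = |(0 15 14 12 4)(1 8 9 11)(2 5 3 13)(7 10)| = 20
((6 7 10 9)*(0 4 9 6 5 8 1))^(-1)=(0 1 8 5 9 4)(6 10 7)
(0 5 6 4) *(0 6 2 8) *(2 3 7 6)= [5, 1, 8, 7, 2, 3, 4, 6, 0]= (0 5 3 7 6 4 2 8)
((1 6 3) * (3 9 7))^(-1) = (1 3 7 9 6)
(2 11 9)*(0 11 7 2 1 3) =(0 11 9 1 3)(2 7) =[11, 3, 7, 0, 4, 5, 6, 2, 8, 1, 10, 9]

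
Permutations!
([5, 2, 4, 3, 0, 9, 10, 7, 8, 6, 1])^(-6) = (0 9 10 2)(1 4 5 6)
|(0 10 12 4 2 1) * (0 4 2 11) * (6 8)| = |(0 10 12 2 1 4 11)(6 8)| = 14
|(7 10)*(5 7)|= |(5 7 10)|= 3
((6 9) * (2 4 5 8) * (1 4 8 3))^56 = ((1 4 5 3)(2 8)(6 9))^56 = (9)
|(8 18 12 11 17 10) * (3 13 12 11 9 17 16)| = 10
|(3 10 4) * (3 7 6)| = |(3 10 4 7 6)| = 5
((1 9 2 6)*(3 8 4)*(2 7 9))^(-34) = (9)(1 6 2)(3 4 8)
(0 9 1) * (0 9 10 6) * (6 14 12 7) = [10, 9, 2, 3, 4, 5, 0, 6, 8, 1, 14, 11, 7, 13, 12] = (0 10 14 12 7 6)(1 9)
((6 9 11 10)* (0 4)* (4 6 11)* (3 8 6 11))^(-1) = (0 4 9 6 8 3 10 11) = ((0 11 10 3 8 6 9 4))^(-1)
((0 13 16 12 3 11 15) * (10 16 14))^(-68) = (0 16 15 10 11 14 3 13 12)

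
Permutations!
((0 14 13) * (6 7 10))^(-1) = (0 13 14)(6 10 7)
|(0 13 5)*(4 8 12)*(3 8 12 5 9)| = |(0 13 9 3 8 5)(4 12)| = 6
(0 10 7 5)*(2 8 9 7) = (0 10 2 8 9 7 5) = [10, 1, 8, 3, 4, 0, 6, 5, 9, 7, 2]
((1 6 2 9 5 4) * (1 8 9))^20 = ((1 6 2)(4 8 9 5))^20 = (9)(1 2 6)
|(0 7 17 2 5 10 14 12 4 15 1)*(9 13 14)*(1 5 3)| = 24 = |(0 7 17 2 3 1)(4 15 5 10 9 13 14 12)|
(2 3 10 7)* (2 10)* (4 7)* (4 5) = (2 3)(4 7 10 5) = [0, 1, 3, 2, 7, 4, 6, 10, 8, 9, 5]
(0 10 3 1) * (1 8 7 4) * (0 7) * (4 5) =(0 10 3 8)(1 7 5 4) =[10, 7, 2, 8, 1, 4, 6, 5, 0, 9, 3]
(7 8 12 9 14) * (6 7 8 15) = (6 7 15)(8 12 9 14) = [0, 1, 2, 3, 4, 5, 7, 15, 12, 14, 10, 11, 9, 13, 8, 6]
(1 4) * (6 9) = (1 4)(6 9) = [0, 4, 2, 3, 1, 5, 9, 7, 8, 6]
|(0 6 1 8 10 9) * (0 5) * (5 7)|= |(0 6 1 8 10 9 7 5)|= 8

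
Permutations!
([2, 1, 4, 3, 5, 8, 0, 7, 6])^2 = [4, 1, 5, 3, 8, 6, 2, 7, 0]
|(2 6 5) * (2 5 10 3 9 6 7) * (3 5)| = 10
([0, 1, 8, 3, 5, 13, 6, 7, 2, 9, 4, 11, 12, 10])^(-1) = [0, 1, 8, 3, 10, 4, 6, 7, 2, 9, 13, 11, 12, 5]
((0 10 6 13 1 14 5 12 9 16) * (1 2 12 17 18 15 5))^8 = ((0 10 6 13 2 12 9 16)(1 14)(5 17 18 15))^8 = (18)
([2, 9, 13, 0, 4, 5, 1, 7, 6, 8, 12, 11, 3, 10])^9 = (0 10)(1 9 8 6)(2 12)(3 13)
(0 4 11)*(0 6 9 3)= (0 4 11 6 9 3)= [4, 1, 2, 0, 11, 5, 9, 7, 8, 3, 10, 6]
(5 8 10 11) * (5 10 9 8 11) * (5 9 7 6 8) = (5 11 10 9)(6 8 7) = [0, 1, 2, 3, 4, 11, 8, 6, 7, 5, 9, 10]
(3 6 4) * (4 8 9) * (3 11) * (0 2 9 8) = [2, 1, 9, 6, 11, 5, 0, 7, 8, 4, 10, 3] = (0 2 9 4 11 3 6)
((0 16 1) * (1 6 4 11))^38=(0 6 11)(1 16 4)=((0 16 6 4 11 1))^38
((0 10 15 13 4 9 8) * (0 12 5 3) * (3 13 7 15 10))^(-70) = (15)(4 8 5)(9 12 13) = ((0 3)(4 9 8 12 5 13)(7 15))^(-70)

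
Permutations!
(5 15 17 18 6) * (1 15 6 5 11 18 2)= (1 15 17 2)(5 6 11 18)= [0, 15, 1, 3, 4, 6, 11, 7, 8, 9, 10, 18, 12, 13, 14, 17, 16, 2, 5]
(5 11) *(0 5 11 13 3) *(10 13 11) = (0 5 11 10 13 3) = [5, 1, 2, 0, 4, 11, 6, 7, 8, 9, 13, 10, 12, 3]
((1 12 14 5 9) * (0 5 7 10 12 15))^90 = ((0 5 9 1 15)(7 10 12 14))^90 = (15)(7 12)(10 14)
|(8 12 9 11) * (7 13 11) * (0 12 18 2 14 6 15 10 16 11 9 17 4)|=|(0 12 17 4)(2 14 6 15 10 16 11 8 18)(7 13 9)|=36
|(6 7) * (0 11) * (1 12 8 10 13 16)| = 6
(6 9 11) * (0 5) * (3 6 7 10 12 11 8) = [5, 1, 2, 6, 4, 0, 9, 10, 3, 8, 12, 7, 11] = (0 5)(3 6 9 8)(7 10 12 11)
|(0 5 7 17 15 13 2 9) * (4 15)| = 9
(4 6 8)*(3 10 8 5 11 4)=(3 10 8)(4 6 5 11)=[0, 1, 2, 10, 6, 11, 5, 7, 3, 9, 8, 4]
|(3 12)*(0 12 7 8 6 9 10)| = |(0 12 3 7 8 6 9 10)| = 8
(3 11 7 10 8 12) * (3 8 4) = (3 11 7 10 4)(8 12) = [0, 1, 2, 11, 3, 5, 6, 10, 12, 9, 4, 7, 8]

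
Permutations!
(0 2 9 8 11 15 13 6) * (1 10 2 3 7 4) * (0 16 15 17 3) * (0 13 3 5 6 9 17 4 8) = (0 13 9)(1 10 2 17 5 6 16 15 3 7 8 11 4) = [13, 10, 17, 7, 1, 6, 16, 8, 11, 0, 2, 4, 12, 9, 14, 3, 15, 5]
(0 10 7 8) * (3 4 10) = (0 3 4 10 7 8) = [3, 1, 2, 4, 10, 5, 6, 8, 0, 9, 7]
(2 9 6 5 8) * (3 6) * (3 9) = (9)(2 3 6 5 8) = [0, 1, 3, 6, 4, 8, 5, 7, 2, 9]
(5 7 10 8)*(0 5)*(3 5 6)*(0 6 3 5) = (0 3)(5 7 10 8 6) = [3, 1, 2, 0, 4, 7, 5, 10, 6, 9, 8]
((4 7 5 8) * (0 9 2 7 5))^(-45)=(0 7 2 9)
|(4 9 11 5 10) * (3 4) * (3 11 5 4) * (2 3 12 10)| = 8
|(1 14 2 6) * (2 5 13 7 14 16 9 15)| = 12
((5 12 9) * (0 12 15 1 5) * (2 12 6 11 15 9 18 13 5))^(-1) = (0 9 5 13 18 12 2 1 15 11 6)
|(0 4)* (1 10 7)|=6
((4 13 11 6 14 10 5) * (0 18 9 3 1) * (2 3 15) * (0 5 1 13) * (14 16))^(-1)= (0 4 5 1 10 14 16 6 11 13 3 2 15 9 18)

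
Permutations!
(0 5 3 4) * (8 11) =(0 5 3 4)(8 11) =[5, 1, 2, 4, 0, 3, 6, 7, 11, 9, 10, 8]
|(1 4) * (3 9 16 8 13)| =10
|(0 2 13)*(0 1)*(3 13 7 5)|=7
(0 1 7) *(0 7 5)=(7)(0 1 5)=[1, 5, 2, 3, 4, 0, 6, 7]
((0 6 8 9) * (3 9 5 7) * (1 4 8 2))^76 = (0 5 2 3 4)(1 9 8 6 7)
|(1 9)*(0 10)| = 2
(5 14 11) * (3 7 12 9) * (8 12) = (3 7 8 12 9)(5 14 11) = [0, 1, 2, 7, 4, 14, 6, 8, 12, 3, 10, 5, 9, 13, 11]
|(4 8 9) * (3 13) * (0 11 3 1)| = |(0 11 3 13 1)(4 8 9)| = 15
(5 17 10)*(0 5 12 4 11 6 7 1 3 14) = [5, 3, 2, 14, 11, 17, 7, 1, 8, 9, 12, 6, 4, 13, 0, 15, 16, 10] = (0 5 17 10 12 4 11 6 7 1 3 14)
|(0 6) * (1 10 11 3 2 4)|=6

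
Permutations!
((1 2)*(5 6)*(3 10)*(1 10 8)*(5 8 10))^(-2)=(10)(1 6 2 8 5)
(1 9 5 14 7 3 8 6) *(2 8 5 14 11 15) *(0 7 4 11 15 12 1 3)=[7, 9, 8, 5, 11, 15, 3, 0, 6, 14, 10, 12, 1, 13, 4, 2]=(0 7)(1 9 14 4 11 12)(2 8 6 3 5 15)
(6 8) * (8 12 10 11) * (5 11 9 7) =(5 11 8 6 12 10 9 7) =[0, 1, 2, 3, 4, 11, 12, 5, 6, 7, 9, 8, 10]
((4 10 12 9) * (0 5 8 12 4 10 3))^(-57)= ((0 5 8 12 9 10 4 3))^(-57)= (0 3 4 10 9 12 8 5)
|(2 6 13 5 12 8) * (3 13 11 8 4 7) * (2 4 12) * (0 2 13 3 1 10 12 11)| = 42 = |(0 2 6)(1 10 12 11 8 4 7)(5 13)|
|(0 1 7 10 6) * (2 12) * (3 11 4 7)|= 8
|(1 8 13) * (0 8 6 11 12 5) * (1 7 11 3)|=21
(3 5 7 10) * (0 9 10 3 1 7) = (0 9 10 1 7 3 5) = [9, 7, 2, 5, 4, 0, 6, 3, 8, 10, 1]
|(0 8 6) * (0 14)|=|(0 8 6 14)|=4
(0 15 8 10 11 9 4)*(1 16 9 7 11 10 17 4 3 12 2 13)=(0 15 8 17 4)(1 16 9 3 12 2 13)(7 11)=[15, 16, 13, 12, 0, 5, 6, 11, 17, 3, 10, 7, 2, 1, 14, 8, 9, 4]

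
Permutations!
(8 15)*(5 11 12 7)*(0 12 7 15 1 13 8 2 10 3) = (0 12 15 2 10 3)(1 13 8)(5 11 7) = [12, 13, 10, 0, 4, 11, 6, 5, 1, 9, 3, 7, 15, 8, 14, 2]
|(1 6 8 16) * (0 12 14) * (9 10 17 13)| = |(0 12 14)(1 6 8 16)(9 10 17 13)| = 12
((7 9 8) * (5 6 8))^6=(5 6 8 7 9)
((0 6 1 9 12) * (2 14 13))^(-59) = (0 6 1 9 12)(2 14 13)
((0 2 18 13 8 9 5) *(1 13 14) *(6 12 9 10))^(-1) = ((0 2 18 14 1 13 8 10 6 12 9 5))^(-1) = (0 5 9 12 6 10 8 13 1 14 18 2)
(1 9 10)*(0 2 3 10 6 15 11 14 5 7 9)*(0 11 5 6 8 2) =[0, 11, 3, 10, 4, 7, 15, 9, 2, 8, 1, 14, 12, 13, 6, 5] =(1 11 14 6 15 5 7 9 8 2 3 10)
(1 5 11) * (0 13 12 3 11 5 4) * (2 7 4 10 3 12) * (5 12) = (0 13 2 7 4)(1 10 3 11)(5 12) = [13, 10, 7, 11, 0, 12, 6, 4, 8, 9, 3, 1, 5, 2]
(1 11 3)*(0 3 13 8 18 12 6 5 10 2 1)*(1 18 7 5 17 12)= (0 3)(1 11 13 8 7 5 10 2 18)(6 17 12)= [3, 11, 18, 0, 4, 10, 17, 5, 7, 9, 2, 13, 6, 8, 14, 15, 16, 12, 1]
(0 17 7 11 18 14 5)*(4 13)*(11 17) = [11, 1, 2, 3, 13, 0, 6, 17, 8, 9, 10, 18, 12, 4, 5, 15, 16, 7, 14] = (0 11 18 14 5)(4 13)(7 17)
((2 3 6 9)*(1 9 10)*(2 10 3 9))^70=((1 2 9 10)(3 6))^70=(1 9)(2 10)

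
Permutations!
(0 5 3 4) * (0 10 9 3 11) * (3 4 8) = (0 5 11)(3 8)(4 10 9) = [5, 1, 2, 8, 10, 11, 6, 7, 3, 4, 9, 0]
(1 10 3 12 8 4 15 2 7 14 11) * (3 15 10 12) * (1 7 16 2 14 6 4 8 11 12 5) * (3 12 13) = (1 5)(2 16)(3 12 11 7 6 4 10 15 14 13) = [0, 5, 16, 12, 10, 1, 4, 6, 8, 9, 15, 7, 11, 3, 13, 14, 2]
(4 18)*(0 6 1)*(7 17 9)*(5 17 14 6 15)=(0 15 5 17 9 7 14 6 1)(4 18)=[15, 0, 2, 3, 18, 17, 1, 14, 8, 7, 10, 11, 12, 13, 6, 5, 16, 9, 4]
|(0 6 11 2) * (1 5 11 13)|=7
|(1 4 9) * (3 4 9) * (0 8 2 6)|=4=|(0 8 2 6)(1 9)(3 4)|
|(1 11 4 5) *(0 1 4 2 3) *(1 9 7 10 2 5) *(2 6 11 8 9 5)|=12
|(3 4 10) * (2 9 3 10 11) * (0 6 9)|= |(0 6 9 3 4 11 2)|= 7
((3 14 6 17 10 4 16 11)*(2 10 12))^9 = (2 12 17 6 14 3 11 16 4 10)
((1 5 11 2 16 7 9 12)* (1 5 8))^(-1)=((1 8)(2 16 7 9 12 5 11))^(-1)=(1 8)(2 11 5 12 9 7 16)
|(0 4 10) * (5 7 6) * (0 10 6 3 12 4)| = |(3 12 4 6 5 7)| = 6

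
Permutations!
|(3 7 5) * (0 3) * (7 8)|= 5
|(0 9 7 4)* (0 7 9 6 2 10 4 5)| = |(0 6 2 10 4 7 5)| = 7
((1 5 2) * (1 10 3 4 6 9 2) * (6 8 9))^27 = (1 5)(2 4)(3 9)(8 10)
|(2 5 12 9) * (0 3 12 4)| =|(0 3 12 9 2 5 4)| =7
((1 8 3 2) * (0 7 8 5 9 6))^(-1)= (0 6 9 5 1 2 3 8 7)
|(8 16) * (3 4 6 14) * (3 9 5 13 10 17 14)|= 6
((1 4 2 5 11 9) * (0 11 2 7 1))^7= (0 11 9)(1 4 7)(2 5)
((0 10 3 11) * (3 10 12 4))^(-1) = ((0 12 4 3 11))^(-1) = (0 11 3 4 12)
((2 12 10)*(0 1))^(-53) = (0 1)(2 12 10)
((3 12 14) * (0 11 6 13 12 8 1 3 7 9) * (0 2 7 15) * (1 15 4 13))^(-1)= ((0 11 6 1 3 8 15)(2 7 9)(4 13 12 14))^(-1)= (0 15 8 3 1 6 11)(2 9 7)(4 14 12 13)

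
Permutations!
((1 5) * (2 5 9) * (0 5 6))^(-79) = (0 6 2 9 1 5)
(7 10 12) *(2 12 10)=(2 12 7)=[0, 1, 12, 3, 4, 5, 6, 2, 8, 9, 10, 11, 7]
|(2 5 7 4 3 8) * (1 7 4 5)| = |(1 7 5 4 3 8 2)| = 7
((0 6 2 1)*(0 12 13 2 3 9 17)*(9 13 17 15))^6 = ((0 6 3 13 2 1 12 17)(9 15))^6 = (0 12 2 3)(1 13 6 17)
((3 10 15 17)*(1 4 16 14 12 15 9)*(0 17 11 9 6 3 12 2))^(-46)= (0 14 4 9 15 17 2 16 1 11 12)(3 6 10)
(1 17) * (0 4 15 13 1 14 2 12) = [4, 17, 12, 3, 15, 5, 6, 7, 8, 9, 10, 11, 0, 1, 2, 13, 16, 14] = (0 4 15 13 1 17 14 2 12)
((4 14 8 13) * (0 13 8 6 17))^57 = (0 14)(4 17)(6 13)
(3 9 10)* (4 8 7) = [0, 1, 2, 9, 8, 5, 6, 4, 7, 10, 3] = (3 9 10)(4 8 7)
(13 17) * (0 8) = [8, 1, 2, 3, 4, 5, 6, 7, 0, 9, 10, 11, 12, 17, 14, 15, 16, 13] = (0 8)(13 17)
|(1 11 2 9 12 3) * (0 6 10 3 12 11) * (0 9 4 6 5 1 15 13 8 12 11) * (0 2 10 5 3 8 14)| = |(0 3 15 13 14)(1 9 2 4 6 5)(8 12 11 10)| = 60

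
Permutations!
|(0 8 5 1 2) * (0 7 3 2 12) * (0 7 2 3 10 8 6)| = |(0 6)(1 12 7 10 8 5)| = 6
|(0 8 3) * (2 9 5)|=3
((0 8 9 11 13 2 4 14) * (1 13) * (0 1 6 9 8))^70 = ((1 13 2 4 14)(6 9 11))^70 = (14)(6 9 11)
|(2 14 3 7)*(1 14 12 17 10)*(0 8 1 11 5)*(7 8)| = 8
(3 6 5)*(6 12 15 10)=(3 12 15 10 6 5)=[0, 1, 2, 12, 4, 3, 5, 7, 8, 9, 6, 11, 15, 13, 14, 10]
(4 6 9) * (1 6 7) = (1 6 9 4 7) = [0, 6, 2, 3, 7, 5, 9, 1, 8, 4]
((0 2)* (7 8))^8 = ((0 2)(7 8))^8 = (8)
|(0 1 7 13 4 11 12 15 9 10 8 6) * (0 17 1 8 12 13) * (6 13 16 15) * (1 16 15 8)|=33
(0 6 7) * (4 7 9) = (0 6 9 4 7) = [6, 1, 2, 3, 7, 5, 9, 0, 8, 4]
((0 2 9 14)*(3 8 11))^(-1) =(0 14 9 2)(3 11 8)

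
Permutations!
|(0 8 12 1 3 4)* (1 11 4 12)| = |(0 8 1 3 12 11 4)| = 7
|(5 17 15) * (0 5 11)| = |(0 5 17 15 11)| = 5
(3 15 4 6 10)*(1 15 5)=(1 15 4 6 10 3 5)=[0, 15, 2, 5, 6, 1, 10, 7, 8, 9, 3, 11, 12, 13, 14, 4]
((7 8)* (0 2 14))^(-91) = (0 14 2)(7 8)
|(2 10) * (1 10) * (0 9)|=6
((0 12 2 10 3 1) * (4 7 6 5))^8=((0 12 2 10 3 1)(4 7 6 5))^8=(0 2 3)(1 12 10)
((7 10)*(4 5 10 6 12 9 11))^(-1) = (4 11 9 12 6 7 10 5)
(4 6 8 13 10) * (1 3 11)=(1 3 11)(4 6 8 13 10)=[0, 3, 2, 11, 6, 5, 8, 7, 13, 9, 4, 1, 12, 10]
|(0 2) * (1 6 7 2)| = 5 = |(0 1 6 7 2)|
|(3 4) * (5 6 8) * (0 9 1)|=6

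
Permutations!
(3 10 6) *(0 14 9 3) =(0 14 9 3 10 6) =[14, 1, 2, 10, 4, 5, 0, 7, 8, 3, 6, 11, 12, 13, 9]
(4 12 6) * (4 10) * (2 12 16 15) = (2 12 6 10 4 16 15) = [0, 1, 12, 3, 16, 5, 10, 7, 8, 9, 4, 11, 6, 13, 14, 2, 15]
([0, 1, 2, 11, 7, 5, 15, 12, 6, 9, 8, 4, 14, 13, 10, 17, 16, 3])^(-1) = [0, 1, 2, 17, 11, 5, 8, 4, 10, 9, 14, 3, 7, 13, 12, 6, 16, 15]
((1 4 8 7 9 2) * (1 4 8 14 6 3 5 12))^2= (1 7 2 14 3 12 8 9 4 6 5)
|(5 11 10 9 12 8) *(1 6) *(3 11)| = 14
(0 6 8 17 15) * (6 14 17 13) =(0 14 17 15)(6 8 13) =[14, 1, 2, 3, 4, 5, 8, 7, 13, 9, 10, 11, 12, 6, 17, 0, 16, 15]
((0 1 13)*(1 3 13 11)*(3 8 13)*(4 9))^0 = ((0 8 13)(1 11)(4 9))^0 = (13)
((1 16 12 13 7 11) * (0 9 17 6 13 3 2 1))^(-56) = (17)(1 2 3 12 16)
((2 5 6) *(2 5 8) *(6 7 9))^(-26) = (5 9)(6 7)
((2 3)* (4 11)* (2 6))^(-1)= ((2 3 6)(4 11))^(-1)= (2 6 3)(4 11)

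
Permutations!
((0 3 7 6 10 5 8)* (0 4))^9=(0 3 7 6 10 5 8 4)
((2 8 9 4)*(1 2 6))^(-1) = ((1 2 8 9 4 6))^(-1) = (1 6 4 9 8 2)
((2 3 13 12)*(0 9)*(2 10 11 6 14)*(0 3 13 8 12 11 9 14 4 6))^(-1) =((0 14 2 13 11)(3 8 12 10 9)(4 6))^(-1) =(0 11 13 2 14)(3 9 10 12 8)(4 6)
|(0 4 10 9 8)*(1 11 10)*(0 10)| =12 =|(0 4 1 11)(8 10 9)|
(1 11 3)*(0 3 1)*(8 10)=[3, 11, 2, 0, 4, 5, 6, 7, 10, 9, 8, 1]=(0 3)(1 11)(8 10)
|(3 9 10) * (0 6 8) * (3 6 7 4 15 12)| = 10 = |(0 7 4 15 12 3 9 10 6 8)|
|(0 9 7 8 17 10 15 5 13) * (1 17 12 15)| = 24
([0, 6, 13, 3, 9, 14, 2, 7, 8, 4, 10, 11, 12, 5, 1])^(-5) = (1 6 2 13 5 14)(4 9)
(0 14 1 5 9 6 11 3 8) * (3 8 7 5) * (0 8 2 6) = [14, 3, 6, 7, 4, 9, 11, 5, 8, 0, 10, 2, 12, 13, 1] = (0 14 1 3 7 5 9)(2 6 11)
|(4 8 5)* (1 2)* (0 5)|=|(0 5 4 8)(1 2)|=4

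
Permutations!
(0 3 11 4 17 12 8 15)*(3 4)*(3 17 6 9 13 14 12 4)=[3, 1, 2, 11, 6, 5, 9, 7, 15, 13, 10, 17, 8, 14, 12, 0, 16, 4]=(0 3 11 17 4 6 9 13 14 12 8 15)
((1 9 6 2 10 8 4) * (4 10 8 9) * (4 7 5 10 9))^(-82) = ((1 7 5 10 4)(2 8 9 6))^(-82) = (1 10 7 4 5)(2 9)(6 8)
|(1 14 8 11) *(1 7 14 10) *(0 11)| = |(0 11 7 14 8)(1 10)| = 10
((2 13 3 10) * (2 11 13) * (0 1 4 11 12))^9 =((0 1 4 11 13 3 10 12))^9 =(0 1 4 11 13 3 10 12)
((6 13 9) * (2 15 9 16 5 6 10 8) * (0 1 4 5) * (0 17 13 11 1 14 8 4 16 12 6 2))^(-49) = (17)(0 8 14)(2 5 4 10 9 15)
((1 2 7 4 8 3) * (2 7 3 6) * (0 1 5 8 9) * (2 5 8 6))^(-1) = (0 9 4 7 1)(2 8 3)(5 6)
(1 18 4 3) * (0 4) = (0 4 3 1 18) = [4, 18, 2, 1, 3, 5, 6, 7, 8, 9, 10, 11, 12, 13, 14, 15, 16, 17, 0]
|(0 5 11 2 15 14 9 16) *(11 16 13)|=|(0 5 16)(2 15 14 9 13 11)|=6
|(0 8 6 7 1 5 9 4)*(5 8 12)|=20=|(0 12 5 9 4)(1 8 6 7)|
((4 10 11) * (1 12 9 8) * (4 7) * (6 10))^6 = (1 9)(4 6 10 11 7)(8 12)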